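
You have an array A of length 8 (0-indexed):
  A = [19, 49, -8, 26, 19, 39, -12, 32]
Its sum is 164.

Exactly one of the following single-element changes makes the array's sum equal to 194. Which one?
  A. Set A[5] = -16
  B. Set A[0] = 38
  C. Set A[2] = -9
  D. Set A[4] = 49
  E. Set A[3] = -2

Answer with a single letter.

Option A: A[5] 39->-16, delta=-55, new_sum=164+(-55)=109
Option B: A[0] 19->38, delta=19, new_sum=164+(19)=183
Option C: A[2] -8->-9, delta=-1, new_sum=164+(-1)=163
Option D: A[4] 19->49, delta=30, new_sum=164+(30)=194 <-- matches target
Option E: A[3] 26->-2, delta=-28, new_sum=164+(-28)=136

Answer: D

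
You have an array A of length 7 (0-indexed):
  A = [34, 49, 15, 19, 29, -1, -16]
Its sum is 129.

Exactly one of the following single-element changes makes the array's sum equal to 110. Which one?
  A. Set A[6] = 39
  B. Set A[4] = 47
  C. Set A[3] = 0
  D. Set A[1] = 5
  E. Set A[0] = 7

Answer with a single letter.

Option A: A[6] -16->39, delta=55, new_sum=129+(55)=184
Option B: A[4] 29->47, delta=18, new_sum=129+(18)=147
Option C: A[3] 19->0, delta=-19, new_sum=129+(-19)=110 <-- matches target
Option D: A[1] 49->5, delta=-44, new_sum=129+(-44)=85
Option E: A[0] 34->7, delta=-27, new_sum=129+(-27)=102

Answer: C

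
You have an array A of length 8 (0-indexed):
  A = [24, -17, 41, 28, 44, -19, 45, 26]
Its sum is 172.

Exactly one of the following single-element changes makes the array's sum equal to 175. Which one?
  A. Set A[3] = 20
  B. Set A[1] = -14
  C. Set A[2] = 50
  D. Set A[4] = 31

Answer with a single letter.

Answer: B

Derivation:
Option A: A[3] 28->20, delta=-8, new_sum=172+(-8)=164
Option B: A[1] -17->-14, delta=3, new_sum=172+(3)=175 <-- matches target
Option C: A[2] 41->50, delta=9, new_sum=172+(9)=181
Option D: A[4] 44->31, delta=-13, new_sum=172+(-13)=159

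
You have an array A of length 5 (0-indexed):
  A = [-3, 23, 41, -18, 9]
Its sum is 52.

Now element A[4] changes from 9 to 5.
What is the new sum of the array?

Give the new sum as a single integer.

Answer: 48

Derivation:
Old value at index 4: 9
New value at index 4: 5
Delta = 5 - 9 = -4
New sum = old_sum + delta = 52 + (-4) = 48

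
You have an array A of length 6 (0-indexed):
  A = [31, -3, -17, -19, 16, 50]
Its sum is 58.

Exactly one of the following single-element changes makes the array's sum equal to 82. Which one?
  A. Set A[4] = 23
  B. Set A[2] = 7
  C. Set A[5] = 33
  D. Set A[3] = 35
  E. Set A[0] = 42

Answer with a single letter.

Option A: A[4] 16->23, delta=7, new_sum=58+(7)=65
Option B: A[2] -17->7, delta=24, new_sum=58+(24)=82 <-- matches target
Option C: A[5] 50->33, delta=-17, new_sum=58+(-17)=41
Option D: A[3] -19->35, delta=54, new_sum=58+(54)=112
Option E: A[0] 31->42, delta=11, new_sum=58+(11)=69

Answer: B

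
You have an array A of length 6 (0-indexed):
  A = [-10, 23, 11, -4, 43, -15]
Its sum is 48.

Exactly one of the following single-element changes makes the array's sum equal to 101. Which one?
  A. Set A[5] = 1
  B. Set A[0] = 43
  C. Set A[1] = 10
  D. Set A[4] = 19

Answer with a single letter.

Answer: B

Derivation:
Option A: A[5] -15->1, delta=16, new_sum=48+(16)=64
Option B: A[0] -10->43, delta=53, new_sum=48+(53)=101 <-- matches target
Option C: A[1] 23->10, delta=-13, new_sum=48+(-13)=35
Option D: A[4] 43->19, delta=-24, new_sum=48+(-24)=24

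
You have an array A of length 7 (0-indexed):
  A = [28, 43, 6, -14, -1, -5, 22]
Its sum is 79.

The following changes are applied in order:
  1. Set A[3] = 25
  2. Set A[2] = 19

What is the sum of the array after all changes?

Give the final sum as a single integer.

Answer: 131

Derivation:
Initial sum: 79
Change 1: A[3] -14 -> 25, delta = 39, sum = 118
Change 2: A[2] 6 -> 19, delta = 13, sum = 131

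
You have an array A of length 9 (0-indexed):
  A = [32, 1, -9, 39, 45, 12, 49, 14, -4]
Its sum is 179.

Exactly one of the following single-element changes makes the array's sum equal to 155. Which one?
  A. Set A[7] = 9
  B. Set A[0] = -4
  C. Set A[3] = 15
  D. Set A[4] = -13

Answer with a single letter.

Answer: C

Derivation:
Option A: A[7] 14->9, delta=-5, new_sum=179+(-5)=174
Option B: A[0] 32->-4, delta=-36, new_sum=179+(-36)=143
Option C: A[3] 39->15, delta=-24, new_sum=179+(-24)=155 <-- matches target
Option D: A[4] 45->-13, delta=-58, new_sum=179+(-58)=121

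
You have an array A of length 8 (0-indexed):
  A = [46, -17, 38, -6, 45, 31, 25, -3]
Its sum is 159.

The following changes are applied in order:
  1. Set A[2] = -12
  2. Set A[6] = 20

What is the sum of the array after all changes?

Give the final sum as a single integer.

Initial sum: 159
Change 1: A[2] 38 -> -12, delta = -50, sum = 109
Change 2: A[6] 25 -> 20, delta = -5, sum = 104

Answer: 104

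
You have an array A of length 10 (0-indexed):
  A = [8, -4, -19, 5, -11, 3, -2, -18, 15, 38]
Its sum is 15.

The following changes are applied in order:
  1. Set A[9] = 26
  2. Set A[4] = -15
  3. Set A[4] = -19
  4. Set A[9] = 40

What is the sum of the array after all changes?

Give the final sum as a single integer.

Answer: 9

Derivation:
Initial sum: 15
Change 1: A[9] 38 -> 26, delta = -12, sum = 3
Change 2: A[4] -11 -> -15, delta = -4, sum = -1
Change 3: A[4] -15 -> -19, delta = -4, sum = -5
Change 4: A[9] 26 -> 40, delta = 14, sum = 9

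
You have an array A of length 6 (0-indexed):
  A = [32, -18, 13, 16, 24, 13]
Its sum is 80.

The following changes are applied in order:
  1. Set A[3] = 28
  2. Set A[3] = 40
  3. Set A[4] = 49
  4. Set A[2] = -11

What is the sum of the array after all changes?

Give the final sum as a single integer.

Initial sum: 80
Change 1: A[3] 16 -> 28, delta = 12, sum = 92
Change 2: A[3] 28 -> 40, delta = 12, sum = 104
Change 3: A[4] 24 -> 49, delta = 25, sum = 129
Change 4: A[2] 13 -> -11, delta = -24, sum = 105

Answer: 105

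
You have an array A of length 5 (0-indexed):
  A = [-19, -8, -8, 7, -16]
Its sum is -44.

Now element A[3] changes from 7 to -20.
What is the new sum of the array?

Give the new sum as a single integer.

Answer: -71

Derivation:
Old value at index 3: 7
New value at index 3: -20
Delta = -20 - 7 = -27
New sum = old_sum + delta = -44 + (-27) = -71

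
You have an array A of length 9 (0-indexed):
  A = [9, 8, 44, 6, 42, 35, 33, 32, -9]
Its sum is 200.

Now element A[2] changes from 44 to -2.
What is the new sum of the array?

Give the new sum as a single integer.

Answer: 154

Derivation:
Old value at index 2: 44
New value at index 2: -2
Delta = -2 - 44 = -46
New sum = old_sum + delta = 200 + (-46) = 154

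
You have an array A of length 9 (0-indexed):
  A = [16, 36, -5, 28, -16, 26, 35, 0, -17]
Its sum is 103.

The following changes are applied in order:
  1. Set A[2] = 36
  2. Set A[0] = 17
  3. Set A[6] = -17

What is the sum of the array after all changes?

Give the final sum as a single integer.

Answer: 93

Derivation:
Initial sum: 103
Change 1: A[2] -5 -> 36, delta = 41, sum = 144
Change 2: A[0] 16 -> 17, delta = 1, sum = 145
Change 3: A[6] 35 -> -17, delta = -52, sum = 93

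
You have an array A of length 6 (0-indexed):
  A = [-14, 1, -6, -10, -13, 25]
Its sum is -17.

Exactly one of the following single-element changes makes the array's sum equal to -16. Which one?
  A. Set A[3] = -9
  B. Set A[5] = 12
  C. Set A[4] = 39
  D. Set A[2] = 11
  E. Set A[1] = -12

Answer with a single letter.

Answer: A

Derivation:
Option A: A[3] -10->-9, delta=1, new_sum=-17+(1)=-16 <-- matches target
Option B: A[5] 25->12, delta=-13, new_sum=-17+(-13)=-30
Option C: A[4] -13->39, delta=52, new_sum=-17+(52)=35
Option D: A[2] -6->11, delta=17, new_sum=-17+(17)=0
Option E: A[1] 1->-12, delta=-13, new_sum=-17+(-13)=-30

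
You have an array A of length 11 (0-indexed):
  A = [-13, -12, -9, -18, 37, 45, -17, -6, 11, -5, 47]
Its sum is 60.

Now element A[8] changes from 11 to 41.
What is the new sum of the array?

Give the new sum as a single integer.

Old value at index 8: 11
New value at index 8: 41
Delta = 41 - 11 = 30
New sum = old_sum + delta = 60 + (30) = 90

Answer: 90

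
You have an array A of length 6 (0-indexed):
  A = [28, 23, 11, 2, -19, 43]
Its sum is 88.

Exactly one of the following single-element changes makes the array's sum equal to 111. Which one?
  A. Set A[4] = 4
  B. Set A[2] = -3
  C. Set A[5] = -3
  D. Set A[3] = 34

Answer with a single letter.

Answer: A

Derivation:
Option A: A[4] -19->4, delta=23, new_sum=88+(23)=111 <-- matches target
Option B: A[2] 11->-3, delta=-14, new_sum=88+(-14)=74
Option C: A[5] 43->-3, delta=-46, new_sum=88+(-46)=42
Option D: A[3] 2->34, delta=32, new_sum=88+(32)=120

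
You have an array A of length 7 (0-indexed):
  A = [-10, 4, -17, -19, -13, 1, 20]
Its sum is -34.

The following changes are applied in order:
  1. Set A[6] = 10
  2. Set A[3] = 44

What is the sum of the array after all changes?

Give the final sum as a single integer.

Initial sum: -34
Change 1: A[6] 20 -> 10, delta = -10, sum = -44
Change 2: A[3] -19 -> 44, delta = 63, sum = 19

Answer: 19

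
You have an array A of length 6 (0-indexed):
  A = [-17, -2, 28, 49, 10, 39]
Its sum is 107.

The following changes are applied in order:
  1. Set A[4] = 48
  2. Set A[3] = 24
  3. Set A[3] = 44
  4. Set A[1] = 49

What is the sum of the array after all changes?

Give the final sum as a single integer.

Answer: 191

Derivation:
Initial sum: 107
Change 1: A[4] 10 -> 48, delta = 38, sum = 145
Change 2: A[3] 49 -> 24, delta = -25, sum = 120
Change 3: A[3] 24 -> 44, delta = 20, sum = 140
Change 4: A[1] -2 -> 49, delta = 51, sum = 191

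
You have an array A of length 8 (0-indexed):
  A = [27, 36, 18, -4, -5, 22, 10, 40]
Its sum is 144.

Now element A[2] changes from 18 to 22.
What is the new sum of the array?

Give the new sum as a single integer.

Old value at index 2: 18
New value at index 2: 22
Delta = 22 - 18 = 4
New sum = old_sum + delta = 144 + (4) = 148

Answer: 148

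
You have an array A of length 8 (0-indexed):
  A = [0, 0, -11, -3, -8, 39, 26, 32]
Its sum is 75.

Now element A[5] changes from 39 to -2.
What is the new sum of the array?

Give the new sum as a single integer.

Old value at index 5: 39
New value at index 5: -2
Delta = -2 - 39 = -41
New sum = old_sum + delta = 75 + (-41) = 34

Answer: 34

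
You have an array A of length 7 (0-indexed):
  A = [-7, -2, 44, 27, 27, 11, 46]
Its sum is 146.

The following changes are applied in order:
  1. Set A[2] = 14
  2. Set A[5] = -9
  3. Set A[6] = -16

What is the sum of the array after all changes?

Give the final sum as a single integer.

Initial sum: 146
Change 1: A[2] 44 -> 14, delta = -30, sum = 116
Change 2: A[5] 11 -> -9, delta = -20, sum = 96
Change 3: A[6] 46 -> -16, delta = -62, sum = 34

Answer: 34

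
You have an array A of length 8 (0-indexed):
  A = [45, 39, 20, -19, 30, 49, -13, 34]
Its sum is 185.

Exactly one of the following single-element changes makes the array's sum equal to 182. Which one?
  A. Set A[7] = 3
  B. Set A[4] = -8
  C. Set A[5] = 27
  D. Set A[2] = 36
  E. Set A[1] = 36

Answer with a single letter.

Option A: A[7] 34->3, delta=-31, new_sum=185+(-31)=154
Option B: A[4] 30->-8, delta=-38, new_sum=185+(-38)=147
Option C: A[5] 49->27, delta=-22, new_sum=185+(-22)=163
Option D: A[2] 20->36, delta=16, new_sum=185+(16)=201
Option E: A[1] 39->36, delta=-3, new_sum=185+(-3)=182 <-- matches target

Answer: E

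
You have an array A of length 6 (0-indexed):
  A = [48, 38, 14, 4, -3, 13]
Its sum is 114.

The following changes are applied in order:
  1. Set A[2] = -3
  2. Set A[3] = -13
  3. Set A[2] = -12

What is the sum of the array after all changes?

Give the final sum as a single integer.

Initial sum: 114
Change 1: A[2] 14 -> -3, delta = -17, sum = 97
Change 2: A[3] 4 -> -13, delta = -17, sum = 80
Change 3: A[2] -3 -> -12, delta = -9, sum = 71

Answer: 71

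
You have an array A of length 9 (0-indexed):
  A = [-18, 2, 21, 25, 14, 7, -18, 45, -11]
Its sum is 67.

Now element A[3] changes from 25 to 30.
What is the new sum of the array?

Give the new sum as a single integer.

Old value at index 3: 25
New value at index 3: 30
Delta = 30 - 25 = 5
New sum = old_sum + delta = 67 + (5) = 72

Answer: 72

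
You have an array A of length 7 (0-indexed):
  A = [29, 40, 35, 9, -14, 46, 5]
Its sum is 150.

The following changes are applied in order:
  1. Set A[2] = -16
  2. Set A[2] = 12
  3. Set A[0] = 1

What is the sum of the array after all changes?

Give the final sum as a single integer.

Initial sum: 150
Change 1: A[2] 35 -> -16, delta = -51, sum = 99
Change 2: A[2] -16 -> 12, delta = 28, sum = 127
Change 3: A[0] 29 -> 1, delta = -28, sum = 99

Answer: 99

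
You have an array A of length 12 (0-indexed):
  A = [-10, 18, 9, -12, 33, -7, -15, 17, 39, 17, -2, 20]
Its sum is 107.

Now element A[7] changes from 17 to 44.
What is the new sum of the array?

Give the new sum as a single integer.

Answer: 134

Derivation:
Old value at index 7: 17
New value at index 7: 44
Delta = 44 - 17 = 27
New sum = old_sum + delta = 107 + (27) = 134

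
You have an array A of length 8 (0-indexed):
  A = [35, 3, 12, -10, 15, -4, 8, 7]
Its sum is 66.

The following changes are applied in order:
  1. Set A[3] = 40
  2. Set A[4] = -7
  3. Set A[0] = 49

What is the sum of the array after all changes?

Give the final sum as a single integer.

Initial sum: 66
Change 1: A[3] -10 -> 40, delta = 50, sum = 116
Change 2: A[4] 15 -> -7, delta = -22, sum = 94
Change 3: A[0] 35 -> 49, delta = 14, sum = 108

Answer: 108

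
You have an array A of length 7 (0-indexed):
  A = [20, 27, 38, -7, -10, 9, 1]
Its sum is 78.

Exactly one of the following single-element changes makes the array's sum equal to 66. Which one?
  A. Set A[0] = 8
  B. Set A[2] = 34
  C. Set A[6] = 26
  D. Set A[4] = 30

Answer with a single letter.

Option A: A[0] 20->8, delta=-12, new_sum=78+(-12)=66 <-- matches target
Option B: A[2] 38->34, delta=-4, new_sum=78+(-4)=74
Option C: A[6] 1->26, delta=25, new_sum=78+(25)=103
Option D: A[4] -10->30, delta=40, new_sum=78+(40)=118

Answer: A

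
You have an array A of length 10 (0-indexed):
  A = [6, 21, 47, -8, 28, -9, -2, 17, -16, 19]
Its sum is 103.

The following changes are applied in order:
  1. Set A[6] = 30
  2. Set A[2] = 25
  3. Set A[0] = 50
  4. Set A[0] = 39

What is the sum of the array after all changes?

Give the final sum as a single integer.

Initial sum: 103
Change 1: A[6] -2 -> 30, delta = 32, sum = 135
Change 2: A[2] 47 -> 25, delta = -22, sum = 113
Change 3: A[0] 6 -> 50, delta = 44, sum = 157
Change 4: A[0] 50 -> 39, delta = -11, sum = 146

Answer: 146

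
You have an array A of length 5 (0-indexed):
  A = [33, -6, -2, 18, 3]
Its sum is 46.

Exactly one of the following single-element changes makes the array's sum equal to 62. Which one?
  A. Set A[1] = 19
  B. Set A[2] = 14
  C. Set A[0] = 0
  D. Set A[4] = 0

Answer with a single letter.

Option A: A[1] -6->19, delta=25, new_sum=46+(25)=71
Option B: A[2] -2->14, delta=16, new_sum=46+(16)=62 <-- matches target
Option C: A[0] 33->0, delta=-33, new_sum=46+(-33)=13
Option D: A[4] 3->0, delta=-3, new_sum=46+(-3)=43

Answer: B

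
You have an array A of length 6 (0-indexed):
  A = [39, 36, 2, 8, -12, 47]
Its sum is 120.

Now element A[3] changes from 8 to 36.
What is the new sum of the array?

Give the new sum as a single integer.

Answer: 148

Derivation:
Old value at index 3: 8
New value at index 3: 36
Delta = 36 - 8 = 28
New sum = old_sum + delta = 120 + (28) = 148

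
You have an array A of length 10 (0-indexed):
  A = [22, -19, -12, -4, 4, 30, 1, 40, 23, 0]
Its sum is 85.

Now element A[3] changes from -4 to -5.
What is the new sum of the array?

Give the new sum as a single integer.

Old value at index 3: -4
New value at index 3: -5
Delta = -5 - -4 = -1
New sum = old_sum + delta = 85 + (-1) = 84

Answer: 84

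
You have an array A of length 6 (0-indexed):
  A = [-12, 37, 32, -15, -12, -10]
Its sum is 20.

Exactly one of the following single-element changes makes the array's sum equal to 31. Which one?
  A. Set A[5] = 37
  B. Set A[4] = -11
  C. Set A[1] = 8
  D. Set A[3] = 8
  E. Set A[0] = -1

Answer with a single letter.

Answer: E

Derivation:
Option A: A[5] -10->37, delta=47, new_sum=20+(47)=67
Option B: A[4] -12->-11, delta=1, new_sum=20+(1)=21
Option C: A[1] 37->8, delta=-29, new_sum=20+(-29)=-9
Option D: A[3] -15->8, delta=23, new_sum=20+(23)=43
Option E: A[0] -12->-1, delta=11, new_sum=20+(11)=31 <-- matches target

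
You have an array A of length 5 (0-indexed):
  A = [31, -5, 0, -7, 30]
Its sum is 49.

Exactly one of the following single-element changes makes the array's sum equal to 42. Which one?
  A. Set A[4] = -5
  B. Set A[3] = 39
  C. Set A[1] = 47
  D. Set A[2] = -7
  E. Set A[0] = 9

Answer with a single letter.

Option A: A[4] 30->-5, delta=-35, new_sum=49+(-35)=14
Option B: A[3] -7->39, delta=46, new_sum=49+(46)=95
Option C: A[1] -5->47, delta=52, new_sum=49+(52)=101
Option D: A[2] 0->-7, delta=-7, new_sum=49+(-7)=42 <-- matches target
Option E: A[0] 31->9, delta=-22, new_sum=49+(-22)=27

Answer: D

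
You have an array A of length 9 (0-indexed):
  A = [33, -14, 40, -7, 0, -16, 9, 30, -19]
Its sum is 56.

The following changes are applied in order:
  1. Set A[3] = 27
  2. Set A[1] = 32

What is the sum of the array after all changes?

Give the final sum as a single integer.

Initial sum: 56
Change 1: A[3] -7 -> 27, delta = 34, sum = 90
Change 2: A[1] -14 -> 32, delta = 46, sum = 136

Answer: 136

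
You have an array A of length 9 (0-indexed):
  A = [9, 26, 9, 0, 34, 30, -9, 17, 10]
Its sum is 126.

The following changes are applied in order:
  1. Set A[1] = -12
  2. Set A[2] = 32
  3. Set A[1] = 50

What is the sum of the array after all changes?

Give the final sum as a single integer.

Answer: 173

Derivation:
Initial sum: 126
Change 1: A[1] 26 -> -12, delta = -38, sum = 88
Change 2: A[2] 9 -> 32, delta = 23, sum = 111
Change 3: A[1] -12 -> 50, delta = 62, sum = 173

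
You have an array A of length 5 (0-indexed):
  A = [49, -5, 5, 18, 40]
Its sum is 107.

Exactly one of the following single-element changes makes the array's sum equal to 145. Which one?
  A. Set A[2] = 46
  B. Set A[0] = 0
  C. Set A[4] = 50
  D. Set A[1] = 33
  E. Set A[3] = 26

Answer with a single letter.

Answer: D

Derivation:
Option A: A[2] 5->46, delta=41, new_sum=107+(41)=148
Option B: A[0] 49->0, delta=-49, new_sum=107+(-49)=58
Option C: A[4] 40->50, delta=10, new_sum=107+(10)=117
Option D: A[1] -5->33, delta=38, new_sum=107+(38)=145 <-- matches target
Option E: A[3] 18->26, delta=8, new_sum=107+(8)=115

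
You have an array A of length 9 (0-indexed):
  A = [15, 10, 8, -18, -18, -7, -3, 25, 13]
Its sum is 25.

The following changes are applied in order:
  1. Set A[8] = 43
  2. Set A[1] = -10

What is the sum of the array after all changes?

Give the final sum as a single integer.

Answer: 35

Derivation:
Initial sum: 25
Change 1: A[8] 13 -> 43, delta = 30, sum = 55
Change 2: A[1] 10 -> -10, delta = -20, sum = 35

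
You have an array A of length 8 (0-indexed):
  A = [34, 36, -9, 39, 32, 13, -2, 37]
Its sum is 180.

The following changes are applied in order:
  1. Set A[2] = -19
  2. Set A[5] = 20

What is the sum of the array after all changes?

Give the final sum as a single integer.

Initial sum: 180
Change 1: A[2] -9 -> -19, delta = -10, sum = 170
Change 2: A[5] 13 -> 20, delta = 7, sum = 177

Answer: 177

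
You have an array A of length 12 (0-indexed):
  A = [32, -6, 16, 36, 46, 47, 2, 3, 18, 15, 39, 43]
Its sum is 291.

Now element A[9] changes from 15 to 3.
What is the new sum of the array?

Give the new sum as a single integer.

Answer: 279

Derivation:
Old value at index 9: 15
New value at index 9: 3
Delta = 3 - 15 = -12
New sum = old_sum + delta = 291 + (-12) = 279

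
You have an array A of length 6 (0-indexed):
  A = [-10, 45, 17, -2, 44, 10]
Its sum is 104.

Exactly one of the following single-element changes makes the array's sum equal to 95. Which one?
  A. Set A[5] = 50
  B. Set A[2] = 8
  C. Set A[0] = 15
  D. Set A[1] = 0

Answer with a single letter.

Option A: A[5] 10->50, delta=40, new_sum=104+(40)=144
Option B: A[2] 17->8, delta=-9, new_sum=104+(-9)=95 <-- matches target
Option C: A[0] -10->15, delta=25, new_sum=104+(25)=129
Option D: A[1] 45->0, delta=-45, new_sum=104+(-45)=59

Answer: B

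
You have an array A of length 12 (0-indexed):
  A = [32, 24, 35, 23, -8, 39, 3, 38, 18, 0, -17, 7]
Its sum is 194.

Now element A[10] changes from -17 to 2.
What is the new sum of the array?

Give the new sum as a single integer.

Old value at index 10: -17
New value at index 10: 2
Delta = 2 - -17 = 19
New sum = old_sum + delta = 194 + (19) = 213

Answer: 213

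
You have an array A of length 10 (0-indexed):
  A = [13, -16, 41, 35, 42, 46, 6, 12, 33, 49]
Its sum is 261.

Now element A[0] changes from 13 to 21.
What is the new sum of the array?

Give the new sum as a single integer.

Old value at index 0: 13
New value at index 0: 21
Delta = 21 - 13 = 8
New sum = old_sum + delta = 261 + (8) = 269

Answer: 269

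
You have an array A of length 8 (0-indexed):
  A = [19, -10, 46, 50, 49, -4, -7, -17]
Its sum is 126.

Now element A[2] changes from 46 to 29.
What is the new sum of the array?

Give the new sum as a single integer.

Answer: 109

Derivation:
Old value at index 2: 46
New value at index 2: 29
Delta = 29 - 46 = -17
New sum = old_sum + delta = 126 + (-17) = 109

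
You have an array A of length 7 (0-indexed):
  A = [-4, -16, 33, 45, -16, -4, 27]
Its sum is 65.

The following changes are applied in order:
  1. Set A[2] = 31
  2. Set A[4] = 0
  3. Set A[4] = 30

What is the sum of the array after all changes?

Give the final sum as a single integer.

Initial sum: 65
Change 1: A[2] 33 -> 31, delta = -2, sum = 63
Change 2: A[4] -16 -> 0, delta = 16, sum = 79
Change 3: A[4] 0 -> 30, delta = 30, sum = 109

Answer: 109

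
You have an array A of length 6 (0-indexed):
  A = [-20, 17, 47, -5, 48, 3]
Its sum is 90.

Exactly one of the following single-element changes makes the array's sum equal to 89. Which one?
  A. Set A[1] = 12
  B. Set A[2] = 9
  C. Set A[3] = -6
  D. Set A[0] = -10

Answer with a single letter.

Option A: A[1] 17->12, delta=-5, new_sum=90+(-5)=85
Option B: A[2] 47->9, delta=-38, new_sum=90+(-38)=52
Option C: A[3] -5->-6, delta=-1, new_sum=90+(-1)=89 <-- matches target
Option D: A[0] -20->-10, delta=10, new_sum=90+(10)=100

Answer: C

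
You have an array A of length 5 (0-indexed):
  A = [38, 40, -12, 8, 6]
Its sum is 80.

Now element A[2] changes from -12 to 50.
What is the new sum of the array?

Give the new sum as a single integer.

Answer: 142

Derivation:
Old value at index 2: -12
New value at index 2: 50
Delta = 50 - -12 = 62
New sum = old_sum + delta = 80 + (62) = 142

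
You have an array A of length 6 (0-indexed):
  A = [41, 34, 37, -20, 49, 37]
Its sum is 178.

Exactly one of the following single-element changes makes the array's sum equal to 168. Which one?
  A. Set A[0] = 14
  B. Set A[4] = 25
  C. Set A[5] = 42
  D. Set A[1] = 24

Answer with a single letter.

Answer: D

Derivation:
Option A: A[0] 41->14, delta=-27, new_sum=178+(-27)=151
Option B: A[4] 49->25, delta=-24, new_sum=178+(-24)=154
Option C: A[5] 37->42, delta=5, new_sum=178+(5)=183
Option D: A[1] 34->24, delta=-10, new_sum=178+(-10)=168 <-- matches target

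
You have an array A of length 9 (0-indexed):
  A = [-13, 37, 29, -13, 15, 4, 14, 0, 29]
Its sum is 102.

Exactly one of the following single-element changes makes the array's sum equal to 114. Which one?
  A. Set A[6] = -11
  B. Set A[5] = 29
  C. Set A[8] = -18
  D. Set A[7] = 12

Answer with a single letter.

Answer: D

Derivation:
Option A: A[6] 14->-11, delta=-25, new_sum=102+(-25)=77
Option B: A[5] 4->29, delta=25, new_sum=102+(25)=127
Option C: A[8] 29->-18, delta=-47, new_sum=102+(-47)=55
Option D: A[7] 0->12, delta=12, new_sum=102+(12)=114 <-- matches target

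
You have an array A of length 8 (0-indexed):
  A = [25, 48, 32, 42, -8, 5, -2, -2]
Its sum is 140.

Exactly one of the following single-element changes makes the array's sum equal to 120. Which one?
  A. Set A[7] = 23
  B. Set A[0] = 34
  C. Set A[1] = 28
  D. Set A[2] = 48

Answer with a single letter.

Option A: A[7] -2->23, delta=25, new_sum=140+(25)=165
Option B: A[0] 25->34, delta=9, new_sum=140+(9)=149
Option C: A[1] 48->28, delta=-20, new_sum=140+(-20)=120 <-- matches target
Option D: A[2] 32->48, delta=16, new_sum=140+(16)=156

Answer: C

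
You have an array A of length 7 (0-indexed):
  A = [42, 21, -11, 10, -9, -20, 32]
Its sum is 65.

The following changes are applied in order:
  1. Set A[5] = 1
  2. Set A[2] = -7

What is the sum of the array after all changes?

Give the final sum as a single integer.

Answer: 90

Derivation:
Initial sum: 65
Change 1: A[5] -20 -> 1, delta = 21, sum = 86
Change 2: A[2] -11 -> -7, delta = 4, sum = 90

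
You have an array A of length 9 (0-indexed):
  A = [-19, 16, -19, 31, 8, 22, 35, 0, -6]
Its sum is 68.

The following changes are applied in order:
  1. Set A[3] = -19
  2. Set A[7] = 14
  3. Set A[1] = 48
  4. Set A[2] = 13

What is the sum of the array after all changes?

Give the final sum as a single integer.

Initial sum: 68
Change 1: A[3] 31 -> -19, delta = -50, sum = 18
Change 2: A[7] 0 -> 14, delta = 14, sum = 32
Change 3: A[1] 16 -> 48, delta = 32, sum = 64
Change 4: A[2] -19 -> 13, delta = 32, sum = 96

Answer: 96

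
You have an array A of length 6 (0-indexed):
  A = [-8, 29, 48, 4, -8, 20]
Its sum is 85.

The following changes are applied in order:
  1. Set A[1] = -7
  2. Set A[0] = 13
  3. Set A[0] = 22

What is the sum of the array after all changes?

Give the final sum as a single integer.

Answer: 79

Derivation:
Initial sum: 85
Change 1: A[1] 29 -> -7, delta = -36, sum = 49
Change 2: A[0] -8 -> 13, delta = 21, sum = 70
Change 3: A[0] 13 -> 22, delta = 9, sum = 79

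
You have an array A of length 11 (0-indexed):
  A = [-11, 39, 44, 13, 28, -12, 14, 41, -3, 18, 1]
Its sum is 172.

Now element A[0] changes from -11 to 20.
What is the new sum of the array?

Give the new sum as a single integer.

Answer: 203

Derivation:
Old value at index 0: -11
New value at index 0: 20
Delta = 20 - -11 = 31
New sum = old_sum + delta = 172 + (31) = 203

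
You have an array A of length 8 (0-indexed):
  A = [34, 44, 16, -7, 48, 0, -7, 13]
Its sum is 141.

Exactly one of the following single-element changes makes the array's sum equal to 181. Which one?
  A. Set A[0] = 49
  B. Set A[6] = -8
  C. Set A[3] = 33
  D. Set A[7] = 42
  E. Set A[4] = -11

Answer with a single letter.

Option A: A[0] 34->49, delta=15, new_sum=141+(15)=156
Option B: A[6] -7->-8, delta=-1, new_sum=141+(-1)=140
Option C: A[3] -7->33, delta=40, new_sum=141+(40)=181 <-- matches target
Option D: A[7] 13->42, delta=29, new_sum=141+(29)=170
Option E: A[4] 48->-11, delta=-59, new_sum=141+(-59)=82

Answer: C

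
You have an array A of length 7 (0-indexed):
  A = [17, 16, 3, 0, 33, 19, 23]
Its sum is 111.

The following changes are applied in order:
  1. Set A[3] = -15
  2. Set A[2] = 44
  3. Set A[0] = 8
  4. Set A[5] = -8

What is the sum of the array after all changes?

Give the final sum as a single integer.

Initial sum: 111
Change 1: A[3] 0 -> -15, delta = -15, sum = 96
Change 2: A[2] 3 -> 44, delta = 41, sum = 137
Change 3: A[0] 17 -> 8, delta = -9, sum = 128
Change 4: A[5] 19 -> -8, delta = -27, sum = 101

Answer: 101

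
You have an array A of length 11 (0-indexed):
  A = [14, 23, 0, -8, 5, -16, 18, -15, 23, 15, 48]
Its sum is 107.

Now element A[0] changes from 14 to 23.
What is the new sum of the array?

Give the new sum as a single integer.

Old value at index 0: 14
New value at index 0: 23
Delta = 23 - 14 = 9
New sum = old_sum + delta = 107 + (9) = 116

Answer: 116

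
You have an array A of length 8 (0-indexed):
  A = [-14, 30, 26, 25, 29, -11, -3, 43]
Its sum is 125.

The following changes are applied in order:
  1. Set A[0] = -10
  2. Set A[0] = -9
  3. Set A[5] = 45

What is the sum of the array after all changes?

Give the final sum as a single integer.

Initial sum: 125
Change 1: A[0] -14 -> -10, delta = 4, sum = 129
Change 2: A[0] -10 -> -9, delta = 1, sum = 130
Change 3: A[5] -11 -> 45, delta = 56, sum = 186

Answer: 186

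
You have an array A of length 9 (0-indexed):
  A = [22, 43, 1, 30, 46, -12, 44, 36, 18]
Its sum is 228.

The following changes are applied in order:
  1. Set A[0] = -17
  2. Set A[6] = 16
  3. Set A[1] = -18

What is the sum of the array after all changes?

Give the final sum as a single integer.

Initial sum: 228
Change 1: A[0] 22 -> -17, delta = -39, sum = 189
Change 2: A[6] 44 -> 16, delta = -28, sum = 161
Change 3: A[1] 43 -> -18, delta = -61, sum = 100

Answer: 100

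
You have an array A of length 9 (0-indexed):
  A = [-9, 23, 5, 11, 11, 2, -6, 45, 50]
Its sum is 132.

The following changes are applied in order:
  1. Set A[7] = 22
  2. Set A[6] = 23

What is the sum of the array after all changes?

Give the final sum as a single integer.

Initial sum: 132
Change 1: A[7] 45 -> 22, delta = -23, sum = 109
Change 2: A[6] -6 -> 23, delta = 29, sum = 138

Answer: 138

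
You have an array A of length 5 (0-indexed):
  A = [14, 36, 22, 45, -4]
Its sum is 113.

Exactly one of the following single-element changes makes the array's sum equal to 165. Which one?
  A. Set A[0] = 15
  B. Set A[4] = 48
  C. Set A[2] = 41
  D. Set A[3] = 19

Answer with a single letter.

Option A: A[0] 14->15, delta=1, new_sum=113+(1)=114
Option B: A[4] -4->48, delta=52, new_sum=113+(52)=165 <-- matches target
Option C: A[2] 22->41, delta=19, new_sum=113+(19)=132
Option D: A[3] 45->19, delta=-26, new_sum=113+(-26)=87

Answer: B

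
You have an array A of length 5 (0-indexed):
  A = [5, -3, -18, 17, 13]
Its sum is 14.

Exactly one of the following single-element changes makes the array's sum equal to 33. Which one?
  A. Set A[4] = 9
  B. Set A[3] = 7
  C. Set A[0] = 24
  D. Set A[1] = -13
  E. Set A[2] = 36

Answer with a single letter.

Option A: A[4] 13->9, delta=-4, new_sum=14+(-4)=10
Option B: A[3] 17->7, delta=-10, new_sum=14+(-10)=4
Option C: A[0] 5->24, delta=19, new_sum=14+(19)=33 <-- matches target
Option D: A[1] -3->-13, delta=-10, new_sum=14+(-10)=4
Option E: A[2] -18->36, delta=54, new_sum=14+(54)=68

Answer: C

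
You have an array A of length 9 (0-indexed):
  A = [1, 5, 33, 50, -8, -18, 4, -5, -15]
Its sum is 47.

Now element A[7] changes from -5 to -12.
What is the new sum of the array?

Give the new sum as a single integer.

Answer: 40

Derivation:
Old value at index 7: -5
New value at index 7: -12
Delta = -12 - -5 = -7
New sum = old_sum + delta = 47 + (-7) = 40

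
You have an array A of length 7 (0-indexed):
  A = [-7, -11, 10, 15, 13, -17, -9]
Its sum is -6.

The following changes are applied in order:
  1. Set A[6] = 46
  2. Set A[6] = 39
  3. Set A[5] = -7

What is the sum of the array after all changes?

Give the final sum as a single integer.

Answer: 52

Derivation:
Initial sum: -6
Change 1: A[6] -9 -> 46, delta = 55, sum = 49
Change 2: A[6] 46 -> 39, delta = -7, sum = 42
Change 3: A[5] -17 -> -7, delta = 10, sum = 52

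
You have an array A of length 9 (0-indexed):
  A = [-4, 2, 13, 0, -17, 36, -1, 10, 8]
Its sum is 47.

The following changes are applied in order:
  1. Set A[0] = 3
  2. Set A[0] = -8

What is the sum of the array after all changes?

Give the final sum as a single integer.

Initial sum: 47
Change 1: A[0] -4 -> 3, delta = 7, sum = 54
Change 2: A[0] 3 -> -8, delta = -11, sum = 43

Answer: 43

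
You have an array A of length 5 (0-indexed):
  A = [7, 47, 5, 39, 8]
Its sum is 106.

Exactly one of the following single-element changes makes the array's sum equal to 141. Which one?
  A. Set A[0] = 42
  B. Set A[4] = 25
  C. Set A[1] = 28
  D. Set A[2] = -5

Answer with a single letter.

Option A: A[0] 7->42, delta=35, new_sum=106+(35)=141 <-- matches target
Option B: A[4] 8->25, delta=17, new_sum=106+(17)=123
Option C: A[1] 47->28, delta=-19, new_sum=106+(-19)=87
Option D: A[2] 5->-5, delta=-10, new_sum=106+(-10)=96

Answer: A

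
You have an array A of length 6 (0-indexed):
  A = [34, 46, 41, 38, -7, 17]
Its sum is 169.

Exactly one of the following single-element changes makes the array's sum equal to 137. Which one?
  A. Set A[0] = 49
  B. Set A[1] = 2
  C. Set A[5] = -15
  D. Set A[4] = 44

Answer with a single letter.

Option A: A[0] 34->49, delta=15, new_sum=169+(15)=184
Option B: A[1] 46->2, delta=-44, new_sum=169+(-44)=125
Option C: A[5] 17->-15, delta=-32, new_sum=169+(-32)=137 <-- matches target
Option D: A[4] -7->44, delta=51, new_sum=169+(51)=220

Answer: C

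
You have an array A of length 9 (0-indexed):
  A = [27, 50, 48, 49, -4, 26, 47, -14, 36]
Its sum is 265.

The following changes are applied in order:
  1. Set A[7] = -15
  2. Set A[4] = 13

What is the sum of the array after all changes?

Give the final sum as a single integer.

Initial sum: 265
Change 1: A[7] -14 -> -15, delta = -1, sum = 264
Change 2: A[4] -4 -> 13, delta = 17, sum = 281

Answer: 281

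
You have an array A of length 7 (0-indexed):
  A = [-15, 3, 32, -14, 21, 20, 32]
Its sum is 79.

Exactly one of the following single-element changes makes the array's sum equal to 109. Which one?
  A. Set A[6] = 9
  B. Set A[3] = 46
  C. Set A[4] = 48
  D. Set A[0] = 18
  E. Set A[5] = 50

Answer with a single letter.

Option A: A[6] 32->9, delta=-23, new_sum=79+(-23)=56
Option B: A[3] -14->46, delta=60, new_sum=79+(60)=139
Option C: A[4] 21->48, delta=27, new_sum=79+(27)=106
Option D: A[0] -15->18, delta=33, new_sum=79+(33)=112
Option E: A[5] 20->50, delta=30, new_sum=79+(30)=109 <-- matches target

Answer: E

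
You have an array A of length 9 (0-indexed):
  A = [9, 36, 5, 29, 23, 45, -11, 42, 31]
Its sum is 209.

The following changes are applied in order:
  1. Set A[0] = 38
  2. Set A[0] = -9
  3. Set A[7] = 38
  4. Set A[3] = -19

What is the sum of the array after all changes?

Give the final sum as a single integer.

Answer: 139

Derivation:
Initial sum: 209
Change 1: A[0] 9 -> 38, delta = 29, sum = 238
Change 2: A[0] 38 -> -9, delta = -47, sum = 191
Change 3: A[7] 42 -> 38, delta = -4, sum = 187
Change 4: A[3] 29 -> -19, delta = -48, sum = 139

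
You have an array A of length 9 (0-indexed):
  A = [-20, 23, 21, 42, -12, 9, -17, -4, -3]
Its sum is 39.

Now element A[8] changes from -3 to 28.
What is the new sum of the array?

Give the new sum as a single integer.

Answer: 70

Derivation:
Old value at index 8: -3
New value at index 8: 28
Delta = 28 - -3 = 31
New sum = old_sum + delta = 39 + (31) = 70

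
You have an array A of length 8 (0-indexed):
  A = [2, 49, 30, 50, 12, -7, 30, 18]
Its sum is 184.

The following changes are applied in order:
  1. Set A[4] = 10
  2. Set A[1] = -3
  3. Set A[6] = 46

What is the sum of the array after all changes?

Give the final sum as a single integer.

Initial sum: 184
Change 1: A[4] 12 -> 10, delta = -2, sum = 182
Change 2: A[1] 49 -> -3, delta = -52, sum = 130
Change 3: A[6] 30 -> 46, delta = 16, sum = 146

Answer: 146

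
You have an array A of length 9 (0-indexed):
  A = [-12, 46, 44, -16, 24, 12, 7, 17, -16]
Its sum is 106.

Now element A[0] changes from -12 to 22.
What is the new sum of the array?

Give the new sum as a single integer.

Old value at index 0: -12
New value at index 0: 22
Delta = 22 - -12 = 34
New sum = old_sum + delta = 106 + (34) = 140

Answer: 140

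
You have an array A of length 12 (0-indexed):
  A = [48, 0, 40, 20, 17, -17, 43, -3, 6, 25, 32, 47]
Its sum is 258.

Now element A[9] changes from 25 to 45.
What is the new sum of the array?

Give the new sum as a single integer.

Old value at index 9: 25
New value at index 9: 45
Delta = 45 - 25 = 20
New sum = old_sum + delta = 258 + (20) = 278

Answer: 278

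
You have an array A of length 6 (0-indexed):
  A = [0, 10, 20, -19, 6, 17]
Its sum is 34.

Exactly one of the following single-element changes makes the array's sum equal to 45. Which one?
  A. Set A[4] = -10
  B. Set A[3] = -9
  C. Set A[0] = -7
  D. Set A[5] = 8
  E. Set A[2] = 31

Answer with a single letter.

Option A: A[4] 6->-10, delta=-16, new_sum=34+(-16)=18
Option B: A[3] -19->-9, delta=10, new_sum=34+(10)=44
Option C: A[0] 0->-7, delta=-7, new_sum=34+(-7)=27
Option D: A[5] 17->8, delta=-9, new_sum=34+(-9)=25
Option E: A[2] 20->31, delta=11, new_sum=34+(11)=45 <-- matches target

Answer: E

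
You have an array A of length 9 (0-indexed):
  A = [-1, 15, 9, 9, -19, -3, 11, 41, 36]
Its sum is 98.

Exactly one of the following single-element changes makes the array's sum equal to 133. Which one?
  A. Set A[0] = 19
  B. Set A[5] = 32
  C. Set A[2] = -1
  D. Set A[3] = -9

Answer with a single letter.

Option A: A[0] -1->19, delta=20, new_sum=98+(20)=118
Option B: A[5] -3->32, delta=35, new_sum=98+(35)=133 <-- matches target
Option C: A[2] 9->-1, delta=-10, new_sum=98+(-10)=88
Option D: A[3] 9->-9, delta=-18, new_sum=98+(-18)=80

Answer: B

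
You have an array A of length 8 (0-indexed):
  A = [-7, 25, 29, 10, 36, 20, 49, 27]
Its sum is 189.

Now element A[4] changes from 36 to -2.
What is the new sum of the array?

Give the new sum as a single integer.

Old value at index 4: 36
New value at index 4: -2
Delta = -2 - 36 = -38
New sum = old_sum + delta = 189 + (-38) = 151

Answer: 151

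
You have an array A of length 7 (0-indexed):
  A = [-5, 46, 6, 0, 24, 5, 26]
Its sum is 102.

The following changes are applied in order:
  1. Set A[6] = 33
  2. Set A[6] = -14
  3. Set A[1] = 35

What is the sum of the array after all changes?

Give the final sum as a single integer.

Answer: 51

Derivation:
Initial sum: 102
Change 1: A[6] 26 -> 33, delta = 7, sum = 109
Change 2: A[6] 33 -> -14, delta = -47, sum = 62
Change 3: A[1] 46 -> 35, delta = -11, sum = 51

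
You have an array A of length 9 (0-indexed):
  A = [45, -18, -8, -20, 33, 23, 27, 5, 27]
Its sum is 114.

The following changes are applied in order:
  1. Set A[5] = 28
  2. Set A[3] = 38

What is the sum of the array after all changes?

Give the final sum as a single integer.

Answer: 177

Derivation:
Initial sum: 114
Change 1: A[5] 23 -> 28, delta = 5, sum = 119
Change 2: A[3] -20 -> 38, delta = 58, sum = 177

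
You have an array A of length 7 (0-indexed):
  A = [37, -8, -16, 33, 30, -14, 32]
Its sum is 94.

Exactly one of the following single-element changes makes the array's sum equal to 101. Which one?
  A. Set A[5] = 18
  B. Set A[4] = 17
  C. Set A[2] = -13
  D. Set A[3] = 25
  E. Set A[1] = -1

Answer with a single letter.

Option A: A[5] -14->18, delta=32, new_sum=94+(32)=126
Option B: A[4] 30->17, delta=-13, new_sum=94+(-13)=81
Option C: A[2] -16->-13, delta=3, new_sum=94+(3)=97
Option D: A[3] 33->25, delta=-8, new_sum=94+(-8)=86
Option E: A[1] -8->-1, delta=7, new_sum=94+(7)=101 <-- matches target

Answer: E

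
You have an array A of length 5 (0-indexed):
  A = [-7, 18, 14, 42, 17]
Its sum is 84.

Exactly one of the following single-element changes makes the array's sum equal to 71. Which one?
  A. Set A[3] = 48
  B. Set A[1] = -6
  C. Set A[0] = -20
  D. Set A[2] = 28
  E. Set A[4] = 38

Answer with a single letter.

Answer: C

Derivation:
Option A: A[3] 42->48, delta=6, new_sum=84+(6)=90
Option B: A[1] 18->-6, delta=-24, new_sum=84+(-24)=60
Option C: A[0] -7->-20, delta=-13, new_sum=84+(-13)=71 <-- matches target
Option D: A[2] 14->28, delta=14, new_sum=84+(14)=98
Option E: A[4] 17->38, delta=21, new_sum=84+(21)=105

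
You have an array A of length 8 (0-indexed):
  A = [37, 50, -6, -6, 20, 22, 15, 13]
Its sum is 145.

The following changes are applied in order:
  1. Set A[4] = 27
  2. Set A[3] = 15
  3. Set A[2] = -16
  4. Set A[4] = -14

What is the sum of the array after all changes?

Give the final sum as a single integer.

Initial sum: 145
Change 1: A[4] 20 -> 27, delta = 7, sum = 152
Change 2: A[3] -6 -> 15, delta = 21, sum = 173
Change 3: A[2] -6 -> -16, delta = -10, sum = 163
Change 4: A[4] 27 -> -14, delta = -41, sum = 122

Answer: 122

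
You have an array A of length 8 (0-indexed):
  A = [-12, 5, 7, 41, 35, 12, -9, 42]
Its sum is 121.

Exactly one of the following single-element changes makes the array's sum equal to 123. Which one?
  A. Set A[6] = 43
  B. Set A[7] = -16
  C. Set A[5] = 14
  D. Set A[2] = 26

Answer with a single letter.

Answer: C

Derivation:
Option A: A[6] -9->43, delta=52, new_sum=121+(52)=173
Option B: A[7] 42->-16, delta=-58, new_sum=121+(-58)=63
Option C: A[5] 12->14, delta=2, new_sum=121+(2)=123 <-- matches target
Option D: A[2] 7->26, delta=19, new_sum=121+(19)=140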